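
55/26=55/26 = 2.12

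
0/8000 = 0 = 0.00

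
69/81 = 23/27 = 0.85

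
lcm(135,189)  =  945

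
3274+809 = 4083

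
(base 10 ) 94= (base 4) 1132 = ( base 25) 3J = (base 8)136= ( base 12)7A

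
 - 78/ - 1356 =13/226= 0.06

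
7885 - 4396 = 3489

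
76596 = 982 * 78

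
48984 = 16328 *3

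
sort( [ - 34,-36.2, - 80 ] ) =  [ - 80, - 36.2,-34]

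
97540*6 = 585240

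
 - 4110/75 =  - 274/5 = - 54.80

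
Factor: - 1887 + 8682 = 6795  =  3^2*5^1* 151^1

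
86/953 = 86/953 = 0.09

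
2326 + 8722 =11048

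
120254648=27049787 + 93204861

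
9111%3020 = 51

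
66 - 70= - 4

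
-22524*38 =-855912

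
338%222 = 116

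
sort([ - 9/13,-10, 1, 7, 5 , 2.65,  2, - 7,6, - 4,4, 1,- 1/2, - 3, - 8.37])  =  [ - 10, - 8.37, - 7,-4,-3, - 9/13,-1/2, 1, 1, 2, 2.65,  4, 5,6, 7 ] 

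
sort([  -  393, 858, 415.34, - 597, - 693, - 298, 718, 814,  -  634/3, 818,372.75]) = [  -  693 , - 597, - 393, - 298, - 634/3,  372.75, 415.34, 718, 814,818, 858]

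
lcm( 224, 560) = 1120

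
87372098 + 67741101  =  155113199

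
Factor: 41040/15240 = 342/127 =2^1*3^2*19^1*127^( - 1) 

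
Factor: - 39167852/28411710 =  - 19583926/14205855  =  - 2^1*3^(-1)*5^( - 1) * 53^( - 1)*107^( - 1 )*167^( - 1 ) *727^1*13469^1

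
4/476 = 1/119 = 0.01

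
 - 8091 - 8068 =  - 16159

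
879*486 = 427194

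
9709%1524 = 565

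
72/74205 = 8/8245 =0.00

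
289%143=3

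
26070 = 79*330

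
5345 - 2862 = 2483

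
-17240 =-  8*2155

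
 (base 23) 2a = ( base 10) 56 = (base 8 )70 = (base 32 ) 1o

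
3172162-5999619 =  - 2827457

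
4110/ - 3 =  - 1370/1 = - 1370.00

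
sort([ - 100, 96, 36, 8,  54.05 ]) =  [ - 100 , 8 , 36,  54.05,96 ] 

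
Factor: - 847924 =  - 2^2*7^1*11^1*2753^1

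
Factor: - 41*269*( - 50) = 2^1*5^2*41^1 * 269^1= 551450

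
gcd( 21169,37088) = 1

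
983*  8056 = 7919048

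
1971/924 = 2 + 41/308=   2.13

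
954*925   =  882450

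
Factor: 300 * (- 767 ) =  - 230100=- 2^2*3^1*5^2*13^1 * 59^1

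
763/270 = 2 + 223/270=2.83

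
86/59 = 1+27/59 = 1.46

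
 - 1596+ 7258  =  5662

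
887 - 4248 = -3361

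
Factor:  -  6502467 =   -  3^1*29^1*31^1*2411^1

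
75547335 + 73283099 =148830434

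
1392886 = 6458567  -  5065681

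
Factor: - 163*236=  - 2^2 * 59^1*163^1 = -  38468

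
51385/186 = 276 + 49/186 = 276.26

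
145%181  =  145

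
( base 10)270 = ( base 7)534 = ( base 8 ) 416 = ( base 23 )BH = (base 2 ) 100001110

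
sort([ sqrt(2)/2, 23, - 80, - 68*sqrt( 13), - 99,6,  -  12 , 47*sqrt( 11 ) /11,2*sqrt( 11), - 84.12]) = [ - 68*sqrt ( 13), - 99, - 84.12, - 80, - 12, sqrt( 2 )/2  ,  6, 2*  sqrt( 11),  47* sqrt( 11) /11,23 ]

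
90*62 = 5580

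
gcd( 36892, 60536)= 92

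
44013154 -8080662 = 35932492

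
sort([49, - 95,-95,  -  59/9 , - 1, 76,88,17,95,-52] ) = [ - 95, - 95, - 52,-59/9,-1 , 17,49,76,88,95 ] 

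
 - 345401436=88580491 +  - 433981927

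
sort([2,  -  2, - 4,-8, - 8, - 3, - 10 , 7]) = [ - 10, - 8, - 8,  -  4, - 3, - 2, 2, 7 ] 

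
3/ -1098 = -1/366 = - 0.00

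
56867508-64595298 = -7727790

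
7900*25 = 197500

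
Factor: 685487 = 11^1*101^1 * 617^1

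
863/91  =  863/91 = 9.48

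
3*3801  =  11403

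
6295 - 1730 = 4565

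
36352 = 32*1136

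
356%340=16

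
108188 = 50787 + 57401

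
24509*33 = 808797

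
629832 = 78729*8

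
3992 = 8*499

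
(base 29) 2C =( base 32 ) 26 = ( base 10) 70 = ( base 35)20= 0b1000110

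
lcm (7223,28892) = 28892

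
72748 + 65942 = 138690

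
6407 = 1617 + 4790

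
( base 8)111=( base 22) 37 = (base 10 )73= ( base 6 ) 201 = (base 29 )2F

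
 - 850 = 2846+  - 3696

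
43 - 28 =15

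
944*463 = 437072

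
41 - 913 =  - 872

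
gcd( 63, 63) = 63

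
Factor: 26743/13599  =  3^( - 2) * 47^1*569^1 *1511^( - 1 ) 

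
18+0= 18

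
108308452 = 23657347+84651105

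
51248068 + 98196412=149444480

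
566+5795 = 6361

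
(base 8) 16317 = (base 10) 7375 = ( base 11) 55a5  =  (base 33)6PG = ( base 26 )anh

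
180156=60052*3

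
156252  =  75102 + 81150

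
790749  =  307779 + 482970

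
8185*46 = 376510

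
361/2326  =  361/2326 =0.16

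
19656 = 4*4914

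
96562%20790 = 13402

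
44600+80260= 124860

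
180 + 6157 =6337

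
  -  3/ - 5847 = 1/1949 = 0.00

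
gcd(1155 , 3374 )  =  7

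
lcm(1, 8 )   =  8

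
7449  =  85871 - 78422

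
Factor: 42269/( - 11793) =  -3^( - 1)*43^1 * 983^1 * 3931^( -1 ) 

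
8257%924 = 865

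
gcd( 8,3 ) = 1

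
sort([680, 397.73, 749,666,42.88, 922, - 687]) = [  -  687,42.88,  397.73, 666,680, 749, 922 ]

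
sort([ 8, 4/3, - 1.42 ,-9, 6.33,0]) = [-9,-1.42,0,4/3, 6.33,8]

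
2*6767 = 13534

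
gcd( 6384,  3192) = 3192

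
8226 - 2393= 5833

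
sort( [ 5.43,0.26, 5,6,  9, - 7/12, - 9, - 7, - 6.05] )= [  -  9, - 7, - 6.05, - 7/12, 0.26,5,5.43,6,9] 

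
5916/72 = 493/6 = 82.17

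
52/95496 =13/23874=0.00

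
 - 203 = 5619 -5822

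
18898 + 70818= 89716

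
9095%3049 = 2997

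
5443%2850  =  2593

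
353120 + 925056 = 1278176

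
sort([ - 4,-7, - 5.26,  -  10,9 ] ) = [- 10, - 7, -5.26, - 4, 9 ] 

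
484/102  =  4 + 38/51 = 4.75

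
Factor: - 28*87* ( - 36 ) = 2^4*3^3*7^1*29^1 = 87696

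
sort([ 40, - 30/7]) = [ - 30/7,40]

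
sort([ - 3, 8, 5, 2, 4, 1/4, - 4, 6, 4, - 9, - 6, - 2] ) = [ - 9 , - 6, - 4, - 3, - 2,1/4, 2,4, 4,5, 6,8 ]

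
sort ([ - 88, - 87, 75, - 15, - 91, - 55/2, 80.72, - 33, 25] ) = [ - 91, - 88,  -  87,  -  33, - 55/2, - 15,25,75, 80.72] 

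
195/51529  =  195/51529 = 0.00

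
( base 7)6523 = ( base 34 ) 208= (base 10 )2320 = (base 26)3b6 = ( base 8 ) 4420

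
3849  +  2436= 6285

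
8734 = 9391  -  657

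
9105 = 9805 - 700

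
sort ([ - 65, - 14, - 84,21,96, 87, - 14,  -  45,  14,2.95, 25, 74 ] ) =[ - 84,- 65 , -45,  -  14, - 14, 2.95, 14 , 21,25,  74,87 , 96]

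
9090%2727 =909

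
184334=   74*2491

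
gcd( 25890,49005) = 15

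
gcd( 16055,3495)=5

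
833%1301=833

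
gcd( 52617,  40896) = 3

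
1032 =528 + 504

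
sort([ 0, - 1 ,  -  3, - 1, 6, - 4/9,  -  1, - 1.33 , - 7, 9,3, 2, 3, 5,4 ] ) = [-7, -3, - 1.33, - 1, - 1, - 1, - 4/9, 0,2 , 3,3,4,5,6,9]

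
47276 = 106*446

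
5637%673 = 253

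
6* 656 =3936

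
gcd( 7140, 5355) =1785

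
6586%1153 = 821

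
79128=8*9891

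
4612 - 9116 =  - 4504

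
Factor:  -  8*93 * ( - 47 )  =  2^3*3^1*31^1 * 47^1=34968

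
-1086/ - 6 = 181 + 0/1 = 181.00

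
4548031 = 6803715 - 2255684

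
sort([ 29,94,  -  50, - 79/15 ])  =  [ - 50,  -  79/15,29, 94] 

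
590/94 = 295/47 = 6.28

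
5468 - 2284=3184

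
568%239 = 90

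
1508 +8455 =9963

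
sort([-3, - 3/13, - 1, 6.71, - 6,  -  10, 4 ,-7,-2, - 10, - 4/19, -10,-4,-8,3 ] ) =[ - 10,-10, - 10, - 8 , - 7, - 6, - 4, - 3,  -  2, - 1,  -  3/13, - 4/19,3,4,6.71 ] 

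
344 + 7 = 351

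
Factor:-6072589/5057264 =-2^(  -  4)* 43^1*79^( - 1 ) * 4001^( - 1)*141223^1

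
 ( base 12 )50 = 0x3c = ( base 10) 60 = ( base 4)330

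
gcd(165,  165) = 165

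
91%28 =7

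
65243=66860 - 1617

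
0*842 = 0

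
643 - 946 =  - 303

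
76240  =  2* 38120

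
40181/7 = 5740 + 1/7 = 5740.14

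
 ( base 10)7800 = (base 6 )100040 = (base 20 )ja0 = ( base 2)1111001111000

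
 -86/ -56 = 1 + 15/28=1.54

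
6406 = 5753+653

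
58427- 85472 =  - 27045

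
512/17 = 30 + 2/17 = 30.12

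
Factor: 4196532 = 2^2*3^1*29^1*31^1*389^1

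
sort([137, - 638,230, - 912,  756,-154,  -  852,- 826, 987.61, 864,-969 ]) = [ - 969, - 912,  -  852 , - 826, - 638 , - 154, 137,230, 756,864,987.61]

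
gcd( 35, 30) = 5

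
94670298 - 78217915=16452383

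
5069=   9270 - 4201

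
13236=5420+7816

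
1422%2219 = 1422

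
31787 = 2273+29514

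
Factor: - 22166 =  - 2^1*11083^1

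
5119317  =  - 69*(-74193 )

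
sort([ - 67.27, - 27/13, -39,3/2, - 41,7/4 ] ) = [ - 67.27, - 41, - 39, - 27/13, 3/2, 7/4]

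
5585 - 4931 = 654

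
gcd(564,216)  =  12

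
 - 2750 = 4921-7671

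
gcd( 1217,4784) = 1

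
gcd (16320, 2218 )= 2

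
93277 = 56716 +36561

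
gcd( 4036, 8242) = 2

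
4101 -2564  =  1537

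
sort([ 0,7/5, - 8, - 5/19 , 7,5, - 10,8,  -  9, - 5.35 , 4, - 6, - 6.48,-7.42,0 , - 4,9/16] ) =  [  -  10,-9, - 8,-7.42, - 6.48, - 6, - 5.35, - 4, - 5/19,0, 0,9/16,7/5,4, 5,7, 8]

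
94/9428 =47/4714 = 0.01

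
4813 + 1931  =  6744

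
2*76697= 153394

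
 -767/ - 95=767/95 = 8.07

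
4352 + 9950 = 14302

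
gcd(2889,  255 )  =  3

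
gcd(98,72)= 2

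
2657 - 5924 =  -3267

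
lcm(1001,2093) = 23023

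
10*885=8850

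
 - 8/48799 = -8/48799 = -0.00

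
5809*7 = 40663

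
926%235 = 221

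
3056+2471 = 5527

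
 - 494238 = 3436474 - 3930712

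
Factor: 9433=9433^1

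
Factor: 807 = 3^1*269^1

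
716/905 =716/905 = 0.79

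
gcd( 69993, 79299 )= 99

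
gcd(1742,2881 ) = 67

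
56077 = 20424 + 35653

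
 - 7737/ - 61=7737/61 =126.84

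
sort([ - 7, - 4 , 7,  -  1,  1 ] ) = [  -  7, - 4, - 1, 1,  7 ]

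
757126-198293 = 558833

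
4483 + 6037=10520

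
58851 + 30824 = 89675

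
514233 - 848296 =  - 334063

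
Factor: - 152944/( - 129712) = 67^( - 1)*79^1 = 79/67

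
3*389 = 1167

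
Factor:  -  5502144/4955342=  - 2^5*3^1*7^( - 1 )*41^ ( - 1 )*89^( - 1)*97^( - 1 )*28657^1=-2751072/2477671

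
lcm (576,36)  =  576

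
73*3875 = 282875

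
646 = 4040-3394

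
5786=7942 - 2156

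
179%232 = 179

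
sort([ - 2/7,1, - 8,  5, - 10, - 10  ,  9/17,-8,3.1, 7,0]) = [ -10, - 10,  -  8, - 8, - 2/7 , 0, 9/17, 1, 3.1, 5, 7]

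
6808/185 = 184/5 =36.80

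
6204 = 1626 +4578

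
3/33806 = 3/33806= 0.00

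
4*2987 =11948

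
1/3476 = 1/3476 = 0.00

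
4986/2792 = 2493/1396 = 1.79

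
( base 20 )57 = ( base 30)3h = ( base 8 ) 153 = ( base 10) 107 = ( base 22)4j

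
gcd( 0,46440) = 46440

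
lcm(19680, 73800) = 295200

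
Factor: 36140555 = 5^1*11^1 * 17^1*38653^1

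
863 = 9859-8996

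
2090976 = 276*7576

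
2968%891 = 295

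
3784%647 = 549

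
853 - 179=674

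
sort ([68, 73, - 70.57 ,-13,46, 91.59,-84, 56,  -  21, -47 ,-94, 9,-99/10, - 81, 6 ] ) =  [ -94,-84, - 81, - 70.57, - 47,-21,-13, - 99/10, 6,9,46, 56,68 , 73, 91.59 ]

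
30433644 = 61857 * 492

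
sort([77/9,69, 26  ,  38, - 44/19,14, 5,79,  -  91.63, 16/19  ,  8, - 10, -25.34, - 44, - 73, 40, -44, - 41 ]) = [-91.63,-73, - 44, - 44, - 41, - 25.34,  -  10, - 44/19, 16/19,5,8, 77/9, 14, 26,  38,40,69,  79 ] 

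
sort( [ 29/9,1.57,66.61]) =[1.57, 29/9,66.61 ]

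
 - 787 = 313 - 1100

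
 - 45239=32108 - 77347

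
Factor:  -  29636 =  -  2^2*31^1 * 239^1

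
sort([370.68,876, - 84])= [ - 84,370.68,876]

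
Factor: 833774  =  2^1*416887^1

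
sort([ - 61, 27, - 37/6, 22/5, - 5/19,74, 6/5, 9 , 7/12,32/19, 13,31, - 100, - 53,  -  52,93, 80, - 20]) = [ - 100, - 61, - 53, - 52,  -  20, - 37/6, - 5/19, 7/12, 6/5,32/19, 22/5,9, 13,27, 31,74,80, 93]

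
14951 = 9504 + 5447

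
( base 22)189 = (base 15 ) 2e9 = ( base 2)1010011101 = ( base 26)pj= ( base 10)669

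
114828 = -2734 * (  -  42 )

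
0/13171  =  0 =0.00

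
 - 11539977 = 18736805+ - 30276782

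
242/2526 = 121/1263 = 0.10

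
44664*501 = 22376664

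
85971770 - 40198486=45773284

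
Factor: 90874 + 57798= 2^6  *  23^1*101^1= 148672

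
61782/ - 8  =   - 30891/4 = -7722.75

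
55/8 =55/8 = 6.88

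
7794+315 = 8109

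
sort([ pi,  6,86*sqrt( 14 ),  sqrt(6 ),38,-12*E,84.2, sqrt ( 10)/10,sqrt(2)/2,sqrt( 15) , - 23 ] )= [ - 12*E, - 23, sqrt(10) /10, sqrt ( 2 )/2,sqrt(6), pi,  sqrt( 15), 6, 38,84.2 , 86*sqrt( 14) ] 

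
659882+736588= 1396470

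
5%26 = 5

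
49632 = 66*752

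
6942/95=73 + 7/95 = 73.07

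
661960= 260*2546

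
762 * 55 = 41910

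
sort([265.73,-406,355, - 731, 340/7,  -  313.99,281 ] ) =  [ - 731, - 406 ,  -  313.99, 340/7,265.73,  281,355 ] 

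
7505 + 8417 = 15922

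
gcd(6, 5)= 1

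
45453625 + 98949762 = 144403387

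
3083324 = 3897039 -813715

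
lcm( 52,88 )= 1144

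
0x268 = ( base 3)211211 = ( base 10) 616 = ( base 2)1001101000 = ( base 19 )1d8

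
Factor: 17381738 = 2^1 *11^1 * 73^1*79^1*137^1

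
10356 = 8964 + 1392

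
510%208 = 94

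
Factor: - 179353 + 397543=218190= 2^1  *  3^1*5^1*7^1*1039^1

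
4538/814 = 2269/407 = 5.57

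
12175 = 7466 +4709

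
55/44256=55/44256= 0.00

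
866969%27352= 19057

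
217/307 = 217/307 = 0.71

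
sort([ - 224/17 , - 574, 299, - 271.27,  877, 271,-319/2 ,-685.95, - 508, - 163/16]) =[-685.95,  -  574,-508, - 271.27 ,-319/2,-224/17,-163/16, 271 , 299,877]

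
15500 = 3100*5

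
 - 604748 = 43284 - 648032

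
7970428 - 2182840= 5787588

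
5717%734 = 579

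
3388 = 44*77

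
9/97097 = 9/97097 = 0.00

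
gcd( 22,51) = 1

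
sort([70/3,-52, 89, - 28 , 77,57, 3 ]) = [ - 52,-28, 3, 70/3,57,77,89 ]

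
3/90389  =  3/90389  =  0.00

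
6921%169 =161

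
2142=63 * 34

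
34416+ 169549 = 203965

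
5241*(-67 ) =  - 351147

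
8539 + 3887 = 12426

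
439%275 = 164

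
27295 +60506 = 87801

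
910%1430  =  910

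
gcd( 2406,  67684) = 2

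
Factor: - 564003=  - 3^5*11^1 * 211^1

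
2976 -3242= -266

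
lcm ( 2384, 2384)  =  2384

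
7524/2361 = 2508/787 = 3.19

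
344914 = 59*5846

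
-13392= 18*( - 744 )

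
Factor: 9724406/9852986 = 4862203/4926493= 11^ (  -  1)*13^(- 1 ) * 47^ (  -  1)*181^1*733^( - 1)*26863^1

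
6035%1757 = 764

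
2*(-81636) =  - 163272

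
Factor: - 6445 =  - 5^1*1289^1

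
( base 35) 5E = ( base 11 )162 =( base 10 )189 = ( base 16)bd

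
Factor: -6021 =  - 3^3 * 223^1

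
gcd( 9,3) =3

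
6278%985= 368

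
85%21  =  1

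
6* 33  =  198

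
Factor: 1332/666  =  2^1   =  2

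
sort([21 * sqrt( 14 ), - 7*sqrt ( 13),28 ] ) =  [ - 7*sqrt(13),28,21*sqrt ( 14) ] 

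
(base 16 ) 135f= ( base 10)4959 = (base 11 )37A9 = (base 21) B53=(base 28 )693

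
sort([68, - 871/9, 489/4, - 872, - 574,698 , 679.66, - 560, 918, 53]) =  [ - 872, - 574, - 560,- 871/9, 53 , 68,  489/4, 679.66,698,918 ]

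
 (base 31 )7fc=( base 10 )7204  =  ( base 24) CC4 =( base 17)17fd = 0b1110000100100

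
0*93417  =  0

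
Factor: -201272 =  - 2^3*139^1*181^1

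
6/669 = 2/223 = 0.01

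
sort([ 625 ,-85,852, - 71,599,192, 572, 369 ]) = [ - 85 , - 71, 192, 369,572, 599 , 625,852 ] 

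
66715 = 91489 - 24774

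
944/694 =1 + 125/347 = 1.36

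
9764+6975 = 16739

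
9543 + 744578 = 754121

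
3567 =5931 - 2364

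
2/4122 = 1/2061 = 0.00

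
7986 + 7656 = 15642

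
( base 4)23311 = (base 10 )757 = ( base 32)nl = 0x2F5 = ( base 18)261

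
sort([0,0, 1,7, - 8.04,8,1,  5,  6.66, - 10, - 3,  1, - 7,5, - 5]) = [ - 10,-8.04, - 7, - 5, - 3,0,  0, 1,1, 1,5,5, 6.66 , 7,8] 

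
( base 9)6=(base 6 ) 10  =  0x6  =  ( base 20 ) 6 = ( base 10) 6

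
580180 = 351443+228737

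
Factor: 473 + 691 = 1164 =2^2*3^1*97^1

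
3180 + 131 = 3311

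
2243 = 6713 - 4470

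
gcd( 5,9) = 1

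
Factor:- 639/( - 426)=3/2 = 2^ ( - 1)*3^1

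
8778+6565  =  15343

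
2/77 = 2/77 = 0.03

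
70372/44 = 17593/11 = 1599.36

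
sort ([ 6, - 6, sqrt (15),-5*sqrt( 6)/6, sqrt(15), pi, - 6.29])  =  [-6.29,- 6, - 5*sqrt( 6) /6,pi, sqrt( 15),sqrt( 15),  6 ] 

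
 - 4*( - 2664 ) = 10656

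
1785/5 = 357 = 357.00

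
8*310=2480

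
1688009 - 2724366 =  - 1036357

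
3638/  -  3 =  - 1213 + 1/3 = - 1212.67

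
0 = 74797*0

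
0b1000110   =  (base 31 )28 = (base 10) 70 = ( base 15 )4a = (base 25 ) 2K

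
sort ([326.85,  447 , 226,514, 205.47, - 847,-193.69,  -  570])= [ - 847, - 570, - 193.69 , 205.47, 226, 326.85, 447,514]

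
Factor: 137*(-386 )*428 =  - 22633496  =  - 2^3 *107^1*137^1*193^1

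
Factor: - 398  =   - 2^1*199^1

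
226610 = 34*6665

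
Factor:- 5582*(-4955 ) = 2^1*5^1*991^1*2791^1  =  27658810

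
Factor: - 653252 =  - 2^2*197^1*829^1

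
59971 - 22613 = 37358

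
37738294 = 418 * 90283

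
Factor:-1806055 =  - 5^1 * 361211^1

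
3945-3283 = 662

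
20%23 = 20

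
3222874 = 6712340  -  3489466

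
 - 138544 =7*( - 19792)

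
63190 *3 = 189570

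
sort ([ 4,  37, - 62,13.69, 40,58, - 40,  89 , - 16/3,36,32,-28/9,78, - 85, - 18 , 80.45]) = [ - 85, - 62, - 40, - 18,-16/3, - 28/9 , 4,13.69  ,  32,36 , 37,40 , 58, 78,80.45,89] 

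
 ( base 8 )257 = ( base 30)5P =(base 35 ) 50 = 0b10101111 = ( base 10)175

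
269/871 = 269/871 = 0.31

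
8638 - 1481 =7157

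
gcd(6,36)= 6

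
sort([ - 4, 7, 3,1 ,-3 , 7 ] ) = [ - 4,-3,1,3,7,7 ] 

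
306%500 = 306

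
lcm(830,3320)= 3320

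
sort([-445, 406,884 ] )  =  [ - 445,406,  884]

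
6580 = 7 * 940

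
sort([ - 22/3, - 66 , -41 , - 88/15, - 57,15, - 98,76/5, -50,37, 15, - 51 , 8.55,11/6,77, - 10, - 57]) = [ - 98 ,-66,-57,-57,-51,-50, - 41, - 10,-22/3,- 88/15, 11/6, 8.55,15 , 15,76/5 , 37,77]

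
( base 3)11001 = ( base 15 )74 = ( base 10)109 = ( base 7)214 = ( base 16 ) 6d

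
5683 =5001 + 682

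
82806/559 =82806/559 = 148.13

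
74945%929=625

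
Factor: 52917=3^1*31^1*569^1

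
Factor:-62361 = -3^2*13^2 * 41^1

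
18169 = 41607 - 23438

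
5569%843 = 511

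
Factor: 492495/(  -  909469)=-3^1 * 5^1*11^(-1)*29^(-1)*2851^( - 1 )*32833^1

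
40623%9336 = 3279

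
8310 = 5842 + 2468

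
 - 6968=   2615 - 9583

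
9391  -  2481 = 6910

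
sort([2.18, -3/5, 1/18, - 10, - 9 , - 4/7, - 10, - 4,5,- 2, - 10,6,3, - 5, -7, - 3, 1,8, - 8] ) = [ - 10, - 10 , - 10, -9, - 8, - 7, - 5,-4, - 3, - 2  , - 3/5, - 4/7, 1/18,1,2.18,  3,5, 6,8]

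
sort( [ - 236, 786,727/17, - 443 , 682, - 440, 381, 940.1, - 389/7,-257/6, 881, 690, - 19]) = [-443, - 440, - 236, - 389/7 , - 257/6, - 19, 727/17, 381,682 , 690, 786,  881,940.1 ]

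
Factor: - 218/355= - 2^1*5^( - 1)*71^( - 1)*109^1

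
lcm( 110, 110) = 110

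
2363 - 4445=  -2082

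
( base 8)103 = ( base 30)27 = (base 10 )67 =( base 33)21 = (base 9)74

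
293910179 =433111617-139201438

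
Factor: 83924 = 2^2*20981^1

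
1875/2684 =1875/2684=0.70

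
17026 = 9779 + 7247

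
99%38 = 23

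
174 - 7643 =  - 7469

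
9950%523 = 13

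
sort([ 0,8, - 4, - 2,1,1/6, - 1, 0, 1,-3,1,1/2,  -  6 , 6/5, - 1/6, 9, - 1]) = [ - 6,-4  ,- 3, - 2 ,-1, - 1,- 1/6, 0,0,1/6, 1/2,1,1,  1,6/5,8,9 ]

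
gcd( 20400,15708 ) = 204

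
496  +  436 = 932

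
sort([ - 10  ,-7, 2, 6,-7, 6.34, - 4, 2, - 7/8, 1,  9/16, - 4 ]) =[-10, - 7, - 7,- 4, - 4 ,-7/8 , 9/16, 1, 2,  2, 6, 6.34 ]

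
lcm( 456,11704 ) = 35112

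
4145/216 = 4145/216 =19.19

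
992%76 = 4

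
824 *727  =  599048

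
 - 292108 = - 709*412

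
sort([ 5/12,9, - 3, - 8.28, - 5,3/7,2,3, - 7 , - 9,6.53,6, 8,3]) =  [  -  9,-8.28, - 7, - 5, - 3,5/12,3/7,2, 3,3,6,6.53,8,9]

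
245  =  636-391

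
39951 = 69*579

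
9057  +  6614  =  15671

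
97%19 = 2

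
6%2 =0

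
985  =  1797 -812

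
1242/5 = 248  +  2/5=248.40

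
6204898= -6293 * ( -986 ) 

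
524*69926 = 36641224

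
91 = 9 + 82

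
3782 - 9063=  - 5281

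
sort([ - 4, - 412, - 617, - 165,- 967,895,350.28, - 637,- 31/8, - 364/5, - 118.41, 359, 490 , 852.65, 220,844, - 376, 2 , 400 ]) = [ - 967, - 637, - 617, - 412, - 376 , - 165, - 118.41, - 364/5, - 4, - 31/8, 2, 220,  350.28, 359,400, 490, 844, 852.65 , 895] 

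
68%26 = 16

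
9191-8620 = 571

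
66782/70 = 954+ 1/35 = 954.03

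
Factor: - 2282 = -2^1*7^1*163^1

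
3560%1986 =1574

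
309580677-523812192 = -214231515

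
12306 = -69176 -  - 81482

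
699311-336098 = 363213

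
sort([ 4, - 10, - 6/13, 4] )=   [ - 10,  -  6/13,4,4] 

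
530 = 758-228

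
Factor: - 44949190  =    -  2^1*5^1*11^1*13^1 * 17^1*43^2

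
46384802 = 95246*487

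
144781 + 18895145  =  19039926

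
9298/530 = 17 + 144/265 = 17.54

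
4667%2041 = 585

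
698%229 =11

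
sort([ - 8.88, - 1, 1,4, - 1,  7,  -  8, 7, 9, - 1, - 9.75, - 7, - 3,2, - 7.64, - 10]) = [ - 10, - 9.75, - 8.88, - 8, - 7.64, - 7,- 3, - 1, - 1, - 1, 1 , 2, 4, 7 , 7, 9 ]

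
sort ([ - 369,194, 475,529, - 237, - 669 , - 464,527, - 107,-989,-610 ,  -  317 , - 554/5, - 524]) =[ - 989, - 669, - 610, - 524, - 464,-369 , - 317 ,-237, - 554/5,-107,194,475,527,  529]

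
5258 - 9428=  - 4170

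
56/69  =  56/69 = 0.81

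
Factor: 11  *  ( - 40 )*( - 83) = 2^3*5^1*11^1*83^1 = 36520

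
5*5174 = 25870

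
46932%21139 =4654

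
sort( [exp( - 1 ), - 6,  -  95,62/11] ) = [ - 95, - 6, exp( - 1), 62/11 ] 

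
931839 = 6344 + 925495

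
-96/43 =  - 3 + 33/43 =- 2.23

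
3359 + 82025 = 85384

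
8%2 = 0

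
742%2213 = 742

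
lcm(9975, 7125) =49875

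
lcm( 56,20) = 280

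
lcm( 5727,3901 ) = 269169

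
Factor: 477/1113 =3^1 *7^(-1) = 3/7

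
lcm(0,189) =0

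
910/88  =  10 + 15/44=10.34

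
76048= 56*1358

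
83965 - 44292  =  39673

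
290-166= 124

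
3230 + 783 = 4013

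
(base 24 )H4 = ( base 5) 3122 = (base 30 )dm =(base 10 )412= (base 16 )19c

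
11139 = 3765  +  7374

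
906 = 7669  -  6763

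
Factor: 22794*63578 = 2^2*3^1  *29^1*83^1*131^1*383^1=   1449196932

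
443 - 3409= - 2966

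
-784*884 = - 693056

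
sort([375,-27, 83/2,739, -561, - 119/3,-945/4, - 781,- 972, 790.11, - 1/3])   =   [ - 972,  -  781, - 561,-945/4, - 119/3,-27, - 1/3, 83/2, 375,  739,  790.11]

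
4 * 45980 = 183920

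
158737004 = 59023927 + 99713077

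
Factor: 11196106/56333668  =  5598053/28166834 = 2^( - 1 ) *131^( - 1)*251^1*22303^1*107507^( - 1) 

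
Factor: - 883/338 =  - 2^ ( - 1) * 13^( - 2) *883^1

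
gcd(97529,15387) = 1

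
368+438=806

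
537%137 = 126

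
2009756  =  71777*28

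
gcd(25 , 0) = 25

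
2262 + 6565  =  8827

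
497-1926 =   -  1429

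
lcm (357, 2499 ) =2499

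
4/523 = 4/523 = 0.01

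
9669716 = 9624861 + 44855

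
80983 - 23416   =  57567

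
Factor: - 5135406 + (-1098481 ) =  - 11^1* 566717^1 = - 6233887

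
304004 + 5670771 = 5974775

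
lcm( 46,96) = 2208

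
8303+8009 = 16312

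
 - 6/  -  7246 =3/3623 =0.00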